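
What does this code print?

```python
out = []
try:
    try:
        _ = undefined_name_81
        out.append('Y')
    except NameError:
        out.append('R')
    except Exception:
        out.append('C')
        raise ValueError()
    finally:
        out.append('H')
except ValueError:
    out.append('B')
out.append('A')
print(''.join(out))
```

Execution trace: 'R' (except NameError) → 'H' (finally) → 'A' (after the try/except). Output: RHA

Answer: RHA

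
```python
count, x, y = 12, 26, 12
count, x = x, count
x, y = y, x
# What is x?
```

Trace:
`count, x, y = 12, 26, 12` → count = 12; x = 26; y = 12
`count, x = x, count` → count = 26; x = 12
`x, y = y, x` → x = 12; y = 12
So x = 12

Answer: 12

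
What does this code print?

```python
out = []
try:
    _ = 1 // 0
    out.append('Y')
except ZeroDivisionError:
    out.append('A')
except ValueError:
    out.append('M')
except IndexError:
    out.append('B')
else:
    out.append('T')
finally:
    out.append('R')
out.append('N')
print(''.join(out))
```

Execution trace: 'A' (except ZeroDivisionError) → 'R' (finally) → 'N' (after the try/except). Output: ARN

Answer: ARN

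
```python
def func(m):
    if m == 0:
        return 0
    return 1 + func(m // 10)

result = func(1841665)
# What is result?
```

Count of digits of 1841665: 7

Answer: 7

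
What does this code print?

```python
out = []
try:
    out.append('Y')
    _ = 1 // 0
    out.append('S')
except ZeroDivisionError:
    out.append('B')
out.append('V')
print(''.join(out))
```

Execution trace: 'Y' (try body) → 'B' (except ZeroDivisionError) → 'V' (after the try/except). Output: YBV

Answer: YBV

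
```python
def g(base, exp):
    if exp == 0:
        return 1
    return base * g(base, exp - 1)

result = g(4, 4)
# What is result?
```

g(4, 4) = 4 * 4 * 4 * 4 = 256

Answer: 256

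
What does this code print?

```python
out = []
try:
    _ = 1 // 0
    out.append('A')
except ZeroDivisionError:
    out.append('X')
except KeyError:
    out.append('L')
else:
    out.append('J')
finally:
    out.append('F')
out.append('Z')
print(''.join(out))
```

Execution trace: 'X' (except ZeroDivisionError) → 'F' (finally) → 'Z' (after the try/except). Output: XFZ

Answer: XFZ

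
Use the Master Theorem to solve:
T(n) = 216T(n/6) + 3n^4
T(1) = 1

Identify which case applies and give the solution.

a=216, b=6, f(n)=3n^4. log_6(216) = 3. Since c=4 > 3 and the regularity condition holds (216(n/6)^4 = (216/6^4)n^4 with 216/6^4 < 1), Case 3 applies: T(n) = Θ(f(n)) = O(n^4).

Answer: O(n^4) - Case 3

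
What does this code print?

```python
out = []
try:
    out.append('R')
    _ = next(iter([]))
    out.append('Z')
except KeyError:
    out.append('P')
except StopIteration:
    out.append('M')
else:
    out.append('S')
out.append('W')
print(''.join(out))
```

Execution trace: 'R' (try body) → 'M' (except StopIteration) → 'W' (after the try/except). Output: RMW

Answer: RMW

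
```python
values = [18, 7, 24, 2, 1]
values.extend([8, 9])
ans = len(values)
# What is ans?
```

Trace:
`values = [18, 7, 24, 2, 1]` → values = [18, 7, 24, 2, 1]
`values.extend([8, 9])` → values = [18, 7, 24, 2, 1, 8, 9]
`ans = len(values)` → ans = 7
So ans = 7

Answer: 7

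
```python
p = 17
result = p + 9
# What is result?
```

Trace:
`p = 17` → p = 17
`result = p + 9` → result = 26
So result = 26

Answer: 26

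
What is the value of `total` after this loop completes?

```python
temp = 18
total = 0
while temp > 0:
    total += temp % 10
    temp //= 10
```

Sum digits of 18
`total` takes the values: 0 → 8 → 9

Answer: 9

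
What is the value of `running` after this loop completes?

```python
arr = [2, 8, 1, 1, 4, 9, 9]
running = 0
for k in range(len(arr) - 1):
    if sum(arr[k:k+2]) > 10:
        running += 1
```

Count windows with sum > 10
`running` takes the values: 0 → 1 → 2

Answer: 2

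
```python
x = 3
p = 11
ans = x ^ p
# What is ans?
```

Trace:
`x = 3` → x = 3
`p = 11` → p = 11
`ans = x ^ p` → ans = 8
So ans = 8

Answer: 8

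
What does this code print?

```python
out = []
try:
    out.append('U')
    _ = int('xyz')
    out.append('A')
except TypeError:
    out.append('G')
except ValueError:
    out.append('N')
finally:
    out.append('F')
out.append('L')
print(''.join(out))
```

Execution trace: 'U' (try body) → 'N' (except ValueError) → 'F' (finally) → 'L' (after the try/except). Output: UNFL

Answer: UNFL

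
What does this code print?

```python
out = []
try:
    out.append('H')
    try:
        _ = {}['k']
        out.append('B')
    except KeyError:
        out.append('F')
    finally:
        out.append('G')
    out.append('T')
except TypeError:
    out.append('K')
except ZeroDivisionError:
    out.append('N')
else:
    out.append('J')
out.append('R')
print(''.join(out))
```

Execution trace: 'H' (try body) → 'F' (inner except KeyError) → 'G' (inner finally) → 'T' (try body, no exception) → 'J' (else) → 'R' (after the try/except). Output: HFGTJR

Answer: HFGTJR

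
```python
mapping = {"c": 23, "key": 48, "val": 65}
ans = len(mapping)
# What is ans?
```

Trace:
`mapping = {"c": 23, "key": 48, "val": 65}` → mapping = {'c': 23, 'key': 48, 'val': 65}
`ans = len(mapping)` → ans = 3
So ans = 3

Answer: 3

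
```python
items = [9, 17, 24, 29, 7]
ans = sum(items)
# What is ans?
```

Trace:
`items = [9, 17, 24, 29, 7]` → items = [9, 17, 24, 29, 7]
`ans = sum(items)` → ans = 86
So ans = 86

Answer: 86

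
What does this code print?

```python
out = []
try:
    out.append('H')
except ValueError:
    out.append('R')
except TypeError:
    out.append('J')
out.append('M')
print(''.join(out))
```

Execution trace: 'H' (try body, no exception) → 'M' (after the try/except). Output: HM

Answer: HM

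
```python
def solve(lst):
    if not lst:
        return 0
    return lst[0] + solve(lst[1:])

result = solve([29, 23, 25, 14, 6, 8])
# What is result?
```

29 + 23 + 25 + 14 + 6 + 8 + 0 = 105

Answer: 105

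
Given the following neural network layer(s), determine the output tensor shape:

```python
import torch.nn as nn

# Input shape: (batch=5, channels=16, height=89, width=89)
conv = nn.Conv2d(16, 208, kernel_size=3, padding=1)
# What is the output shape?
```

Input: (5, 16, 89, 89) -> Output: (5, 208, 89, 89)

Answer: (5, 208, 89, 89)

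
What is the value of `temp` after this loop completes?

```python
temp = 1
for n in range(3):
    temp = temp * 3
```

Multiply by 3, 3 times: 1 * 3^3 = 27
`temp` takes the values: 1 → 3 → 9 → 27

Answer: 27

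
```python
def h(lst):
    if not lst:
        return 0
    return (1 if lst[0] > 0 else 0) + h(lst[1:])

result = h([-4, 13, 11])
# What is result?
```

Count of positive elements in [-4, 13, 11] = 2

Answer: 2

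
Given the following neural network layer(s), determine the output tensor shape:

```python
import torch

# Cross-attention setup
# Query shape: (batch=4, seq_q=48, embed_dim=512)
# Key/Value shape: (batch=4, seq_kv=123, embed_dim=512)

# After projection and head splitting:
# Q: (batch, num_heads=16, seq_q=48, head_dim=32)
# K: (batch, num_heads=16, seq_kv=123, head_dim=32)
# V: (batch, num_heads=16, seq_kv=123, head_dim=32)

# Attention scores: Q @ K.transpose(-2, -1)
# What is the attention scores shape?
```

Input: (4, 48, 512) -> Output: (4, 16, 48, 123)

Answer: (4, 16, 48, 123)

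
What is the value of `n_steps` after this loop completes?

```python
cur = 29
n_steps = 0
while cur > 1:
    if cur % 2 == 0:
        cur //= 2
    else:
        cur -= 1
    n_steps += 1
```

Steps to reduce 29 to 1
`n_steps` takes the values: 0 → 1 → 2 → 3 → 4 → 5 → 6 → 7

Answer: 7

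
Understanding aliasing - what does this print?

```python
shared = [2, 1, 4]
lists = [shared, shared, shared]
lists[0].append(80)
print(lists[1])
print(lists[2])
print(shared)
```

Key concept: list of same reference.
Step by step:
`shared = [2, 1, 4]` → shared = [2, 1, 4]
`lists = [shared, shared, shared]` → lists = [[2, 1, 4], [2, 1, 4], [2, 1, 4]]
`lists[0].append(80)` → shared = [2, 1, 4, 80]; lists = [[2, 1, 4, 80], [2, 1, 4, 80], [2, 1, 4, 80]]
`print(lists[1])` → prints [2, 1, 4, 80]
`print(lists[2])` → prints [2, 1, 4, 80]
`print(shared)` → prints [2, 1, 4, 80]

Answer:
[2, 1, 4, 80]
[2, 1, 4, 80]
[2, 1, 4, 80]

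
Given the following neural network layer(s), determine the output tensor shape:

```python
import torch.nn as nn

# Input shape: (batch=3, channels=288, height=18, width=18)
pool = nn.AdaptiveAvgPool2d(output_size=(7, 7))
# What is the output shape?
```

Input: (3, 288, 18, 18) -> Output: (3, 288, 7, 7)

Answer: (3, 288, 7, 7)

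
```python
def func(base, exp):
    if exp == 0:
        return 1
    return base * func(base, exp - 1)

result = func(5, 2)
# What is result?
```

func(5, 2) = 5 * 5 = 25

Answer: 25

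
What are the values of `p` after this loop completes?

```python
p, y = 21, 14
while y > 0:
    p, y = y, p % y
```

GCD of 21 and 14
`p` takes the values: 21 → 14 → 7

Answer: 7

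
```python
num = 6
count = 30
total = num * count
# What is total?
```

Trace:
`num = 6` → num = 6
`count = 30` → count = 30
`total = num * count` → total = 180
So total = 180

Answer: 180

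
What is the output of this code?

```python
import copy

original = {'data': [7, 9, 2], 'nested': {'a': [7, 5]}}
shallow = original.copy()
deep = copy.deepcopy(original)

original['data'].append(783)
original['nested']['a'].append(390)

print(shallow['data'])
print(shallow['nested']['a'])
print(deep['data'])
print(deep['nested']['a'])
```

Key concept: comparing shallow vs deep copy.
Step by step:
`original = {'data': [7, 9, 2], 'nested': {'a': [7, 5]}}` → original = {'data': [7, 9, 2], 'nested': {'a': [7, 5]}}
`shallow = original.copy()` → shallow = {'data': [7, 9, 2], 'nested': {'a': [7, 5]}}
`deep = copy.deepcopy(original)` → deep = {'data': [7, 9, 2], 'nested': {'a': [7, 5]}}
`original['data'].append(783)` → original = {'data': [7, 9, 2, 783], 'nested': {'a': [7, 5]}}; shallow = {'data': [7, 9, 2, 783], 'nested': {'a': [7, 5]}}
`original['nested']['a'].append(390)` → original = {'data': [7, 9, 2, 783], 'nested': {'a': [7, 5, 390]}}; shallow = {'data': [7, 9, 2, 783], 'nested': {'a': [7, 5, 390]}}
`print(shallow['data'])` → prints [7, 9, 2, 783]
`print(shallow['nested']['a'])` → prints [7, 5, 390]
`print(deep['data'])` → prints [7, 9, 2]
`print(deep['nested']['a'])` → prints [7, 5]

Answer:
[7, 9, 2, 783]
[7, 5, 390]
[7, 9, 2]
[7, 5]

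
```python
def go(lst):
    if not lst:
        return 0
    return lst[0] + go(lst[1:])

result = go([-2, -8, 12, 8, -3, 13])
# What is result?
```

(-2) + (-8) + 12 + 8 + (-3) + 13 + 0 = 20

Answer: 20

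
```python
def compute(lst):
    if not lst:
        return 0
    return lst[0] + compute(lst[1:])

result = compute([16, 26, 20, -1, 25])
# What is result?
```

16 + 26 + 20 + (-1) + 25 + 0 = 86

Answer: 86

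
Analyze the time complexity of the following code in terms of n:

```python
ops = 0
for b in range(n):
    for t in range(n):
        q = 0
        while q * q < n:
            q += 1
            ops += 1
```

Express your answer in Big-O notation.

Each loop level contributes: n × n × √n. Multiplying the contributions gives O(n^2√n).

Answer: O(n^2√n)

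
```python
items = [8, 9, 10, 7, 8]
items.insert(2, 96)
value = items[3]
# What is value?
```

Trace:
`items = [8, 9, 10, 7, 8]` → items = [8, 9, 10, 7, 8]
`items.insert(2, 96)` → items = [8, 9, 96, 10, 7, 8]
`value = items[3]` → value = 10
So value = 10

Answer: 10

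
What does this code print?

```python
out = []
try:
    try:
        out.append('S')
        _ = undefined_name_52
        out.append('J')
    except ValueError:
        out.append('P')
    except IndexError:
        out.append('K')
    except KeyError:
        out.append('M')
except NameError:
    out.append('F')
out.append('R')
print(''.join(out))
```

Execution trace: 'S' (try body) → 'F' (outer except NameError) → 'R' (after the try/except). Output: SFR

Answer: SFR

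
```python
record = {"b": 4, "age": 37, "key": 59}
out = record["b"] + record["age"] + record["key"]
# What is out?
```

Trace:
`record = {"b": 4, "age": 37, "key": 59}` → record = {'b': 4, 'age': 37, 'key': 59}
`out = record["b"] + record["age"] + record["key"]` → out = 100
So out = 100

Answer: 100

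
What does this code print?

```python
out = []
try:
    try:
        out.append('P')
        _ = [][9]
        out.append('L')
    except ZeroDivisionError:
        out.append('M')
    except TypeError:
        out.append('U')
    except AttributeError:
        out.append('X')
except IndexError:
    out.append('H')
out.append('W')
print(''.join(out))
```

Execution trace: 'P' (try body) → 'H' (outer except IndexError) → 'W' (after the try/except). Output: PHW

Answer: PHW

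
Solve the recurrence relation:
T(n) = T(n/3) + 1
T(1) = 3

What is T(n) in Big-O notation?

Each step divides n by 3 and adds 1. After log_3(n) steps we reach T(1)=3. So T(n) = 1·log_3(n) + 3 = O(log n).

Answer: O(log n)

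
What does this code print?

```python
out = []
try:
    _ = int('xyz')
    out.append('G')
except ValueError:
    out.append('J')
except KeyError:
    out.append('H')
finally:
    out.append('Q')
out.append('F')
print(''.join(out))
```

Execution trace: 'J' (except ValueError) → 'Q' (finally) → 'F' (after the try/except). Output: JQF

Answer: JQF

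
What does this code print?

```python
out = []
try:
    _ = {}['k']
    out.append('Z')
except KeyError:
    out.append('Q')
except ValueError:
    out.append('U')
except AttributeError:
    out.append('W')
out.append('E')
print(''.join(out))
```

Execution trace: 'Q' (except KeyError) → 'E' (after the try/except). Output: QE

Answer: QE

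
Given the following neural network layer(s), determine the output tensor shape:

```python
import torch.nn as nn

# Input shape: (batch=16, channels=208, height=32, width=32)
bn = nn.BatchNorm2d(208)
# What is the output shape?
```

Input: (16, 208, 32, 32) -> Output: (16, 208, 32, 32)

Answer: (16, 208, 32, 32)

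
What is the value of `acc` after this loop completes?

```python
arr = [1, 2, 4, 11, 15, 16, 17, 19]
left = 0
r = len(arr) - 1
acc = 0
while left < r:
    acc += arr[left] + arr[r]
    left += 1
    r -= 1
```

Sum of pairs from ends
`acc` takes the values: 0 → 20 → 39 → 59 → 85

Answer: 85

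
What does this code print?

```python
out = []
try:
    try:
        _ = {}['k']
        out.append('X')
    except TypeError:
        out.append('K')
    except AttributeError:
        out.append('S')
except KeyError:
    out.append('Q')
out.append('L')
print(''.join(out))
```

Execution trace: 'Q' (outer except KeyError) → 'L' (after the try/except). Output: QL

Answer: QL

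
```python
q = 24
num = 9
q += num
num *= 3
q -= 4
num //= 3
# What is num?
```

Trace:
`q = 24` → q = 24
`num = 9` → num = 9
`q += num` → q = 33
`num *= 3` → num = 27
`q -= 4` → q = 29
`num //= 3` → num = 9
So num = 9

Answer: 9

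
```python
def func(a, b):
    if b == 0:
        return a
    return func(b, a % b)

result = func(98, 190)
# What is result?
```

func(98, 190) -> func(190, 98) -> func(98, 92) -> func(92, 6) -> func(6, 2) -> func(2, 0) -> 2

Answer: 2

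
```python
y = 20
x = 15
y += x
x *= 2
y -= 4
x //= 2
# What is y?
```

Trace:
`y = 20` → y = 20
`x = 15` → x = 15
`y += x` → y = 35
`x *= 2` → x = 30
`y -= 4` → y = 31
`x //= 2` → x = 15
So y = 31

Answer: 31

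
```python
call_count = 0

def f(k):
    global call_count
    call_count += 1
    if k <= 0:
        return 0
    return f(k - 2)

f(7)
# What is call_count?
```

Linear recursion stepping by 2: 5 calls from k=7 down to ≤0.

Answer: 5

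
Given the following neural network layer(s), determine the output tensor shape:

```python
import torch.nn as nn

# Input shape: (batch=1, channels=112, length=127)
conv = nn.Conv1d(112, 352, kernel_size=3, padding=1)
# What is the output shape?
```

Input: (1, 112, 127) -> Output: (1, 352, 127)

Answer: (1, 352, 127)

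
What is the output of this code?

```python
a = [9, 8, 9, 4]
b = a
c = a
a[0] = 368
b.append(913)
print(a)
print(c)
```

Key concept: multiple aliases.
Step by step:
`a = [9, 8, 9, 4]` → a = [9, 8, 9, 4]
`b = a` → b = [9, 8, 9, 4] (same object as a)
`c = a` → c = [9, 8, 9, 4] (same object as a, b)
`a[0] = 368` → a = [368, 8, 9, 4] (same object as b, c); b = [368, 8, 9, 4] (same object as a, c); c = [368, 8, 9, 4] (same object as a, b)
`b.append(913)` → a = [368, 8, 9, 4, 913] (same object as b, c); b = [368, 8, 9, 4, 913] (same object as a, c); c = [368, 8, 9, 4, 913] (same object as a, b)
`print(a)` → prints [368, 8, 9, 4, 913]
`print(c)` → prints [368, 8, 9, 4, 913]

Answer:
[368, 8, 9, 4, 913]
[368, 8, 9, 4, 913]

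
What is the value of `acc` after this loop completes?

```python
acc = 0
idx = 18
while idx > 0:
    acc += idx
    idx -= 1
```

Sum 18 down to 1
`acc` takes the values: 0 → 18 → 35 → 51 → 66 → 80 → 93 → 105 → 116 → 126 → 135 → 143 → 150 → 156 → 161 → 165 → 168 → 170 → 171

Answer: 171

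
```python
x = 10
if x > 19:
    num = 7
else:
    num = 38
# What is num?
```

Trace:
`x = 10` → x = 10
`if x > 19: ...` → x > 19 is False, take else branch → num = 38
So num = 38

Answer: 38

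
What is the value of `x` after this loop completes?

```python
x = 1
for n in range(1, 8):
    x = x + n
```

Start at 1, add 1 through 7
`x` takes the values: 1 → 2 → 4 → 7 → 11 → 16 → 22 → 29

Answer: 29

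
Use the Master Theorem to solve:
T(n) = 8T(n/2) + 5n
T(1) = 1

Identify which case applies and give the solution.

a=8, b=2, f(n)=5n. log_2(8) = 3. Since c=1 < 3, Case 1 applies: T(n) = Θ(n^log_b(a)) = O(n^3).

Answer: O(n^3) - Case 1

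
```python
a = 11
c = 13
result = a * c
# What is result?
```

Trace:
`a = 11` → a = 11
`c = 13` → c = 13
`result = a * c` → result = 143
So result = 143

Answer: 143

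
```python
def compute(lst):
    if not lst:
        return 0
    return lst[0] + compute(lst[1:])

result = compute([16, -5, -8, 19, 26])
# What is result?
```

16 + (-5) + (-8) + 19 + 26 + 0 = 48

Answer: 48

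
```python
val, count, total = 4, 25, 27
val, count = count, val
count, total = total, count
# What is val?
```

Trace:
`val, count, total = 4, 25, 27` → val = 4; count = 25; total = 27
`val, count = count, val` → val = 25; count = 4
`count, total = total, count` → count = 27; total = 4
So val = 25

Answer: 25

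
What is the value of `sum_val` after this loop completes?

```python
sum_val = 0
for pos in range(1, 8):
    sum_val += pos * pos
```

Sum of squares 1² to 7² = 140
`sum_val` takes the values: 0 → 1 → 5 → 14 → 30 → 55 → 91 → 140

Answer: 140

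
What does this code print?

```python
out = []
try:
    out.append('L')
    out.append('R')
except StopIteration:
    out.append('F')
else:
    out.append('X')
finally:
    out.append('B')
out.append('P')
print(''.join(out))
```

Execution trace: 'L' (try body) → 'R' (try body, no exception) → 'X' (else) → 'B' (finally) → 'P' (after the try/except). Output: LRXBP

Answer: LRXBP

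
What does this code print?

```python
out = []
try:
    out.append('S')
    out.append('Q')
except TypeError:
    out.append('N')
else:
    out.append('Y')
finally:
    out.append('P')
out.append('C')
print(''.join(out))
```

Execution trace: 'S' (try body) → 'Q' (try body, no exception) → 'Y' (else) → 'P' (finally) → 'C' (after the try/except). Output: SQYPC

Answer: SQYPC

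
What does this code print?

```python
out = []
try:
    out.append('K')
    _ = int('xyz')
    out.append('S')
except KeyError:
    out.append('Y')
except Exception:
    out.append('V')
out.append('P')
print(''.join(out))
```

Execution trace: 'K' (try body) → 'V' (except Exception) → 'P' (after the try/except). Output: KVP

Answer: KVP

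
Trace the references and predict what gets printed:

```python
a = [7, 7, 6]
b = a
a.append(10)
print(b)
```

Key concept: basic list aliasing.
Step by step:
`a = [7, 7, 6]` → a = [7, 7, 6]
`b = a` → b = [7, 7, 6] (same object as a)
`a.append(10)` → a = [7, 7, 6, 10] (same object as b); b = [7, 7, 6, 10] (same object as a)
`print(b)` → prints [7, 7, 6, 10]

Answer: [7, 7, 6, 10]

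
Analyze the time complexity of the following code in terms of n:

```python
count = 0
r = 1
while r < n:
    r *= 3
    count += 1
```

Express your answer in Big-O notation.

Each loop level contributes: log n. Multiplying the contributions gives O(log n).

Answer: O(log n)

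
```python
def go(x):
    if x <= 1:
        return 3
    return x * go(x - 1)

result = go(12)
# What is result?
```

go(12) = 12 * 11 * 10 * 9 * 8 * 7 * 6 * 5 * 4 * 3 * 2 * 3 = 1437004800

Answer: 1437004800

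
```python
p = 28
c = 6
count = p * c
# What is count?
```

Trace:
`p = 28` → p = 28
`c = 6` → c = 6
`count = p * c` → count = 168
So count = 168

Answer: 168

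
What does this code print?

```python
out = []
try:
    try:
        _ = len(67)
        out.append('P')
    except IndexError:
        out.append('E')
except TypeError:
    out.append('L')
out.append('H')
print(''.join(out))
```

Execution trace: 'L' (outer except TypeError) → 'H' (after the try/except). Output: LH

Answer: LH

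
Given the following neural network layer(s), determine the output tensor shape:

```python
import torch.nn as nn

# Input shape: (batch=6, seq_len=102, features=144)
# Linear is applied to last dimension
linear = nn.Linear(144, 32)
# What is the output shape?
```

Input: (6, 102, 144) -> Output: (6, 102, 32)

Answer: (6, 102, 32)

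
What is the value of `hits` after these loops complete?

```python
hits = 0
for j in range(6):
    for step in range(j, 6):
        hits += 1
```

Upper triangle: 6 + 5 + ... + 1
`hits` takes the values: 0 → 1 → 2 → 3 → 4 → 5 → 6 → 7 → 8 → 9 → 10 → 11 → 12 → 13 → 14 → 15 → 16 → 17 → 18 → 19 → 20 → 21

Answer: 21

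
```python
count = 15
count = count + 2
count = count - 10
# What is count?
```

Trace:
`count = 15` → count = 15
`count = count + 2` → count = 17
`count = count - 10` → count = 7
So count = 7

Answer: 7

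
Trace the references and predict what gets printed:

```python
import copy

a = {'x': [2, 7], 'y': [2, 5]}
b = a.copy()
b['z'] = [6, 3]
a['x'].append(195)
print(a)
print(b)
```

Key concept: shallow copy of dict with mutable values.
Step by step:
`a = {'x': [2, 7], 'y': [2, 5]}` → a = {'x': [2, 7], 'y': [2, 5]}
`b = a.copy()` → b = {'x': [2, 7], 'y': [2, 5]}
`b['z'] = [6, 3]` → b = {'x': [2, 7], 'y': [2, 5], 'z': [6, 3]}
`a['x'].append(195)` → a = {'x': [2, 7, 195], 'y': [2, 5]}; b = {'x': [2, 7, 195], 'y': [2, 5], 'z': [6, 3]}
`print(a)` → prints {'x': [2, 7, 195], 'y': [2, 5]}
`print(b)` → prints {'x': [2, 7, 195], 'y': [2, 5], 'z': [6, 3]}

Answer:
{'x': [2, 7, 195], 'y': [2, 5]}
{'x': [2, 7, 195], 'y': [2, 5], 'z': [6, 3]}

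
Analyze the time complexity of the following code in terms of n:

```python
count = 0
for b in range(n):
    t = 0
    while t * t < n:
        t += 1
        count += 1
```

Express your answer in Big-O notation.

Each loop level contributes: n × √n. Multiplying the contributions gives O(n√n).

Answer: O(n√n)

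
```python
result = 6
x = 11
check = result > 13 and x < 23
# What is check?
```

Trace:
`result = 6` → result = 6
`x = 11` → x = 11
`check = result > 13 and x < 23` → check = False
So check = False

Answer: False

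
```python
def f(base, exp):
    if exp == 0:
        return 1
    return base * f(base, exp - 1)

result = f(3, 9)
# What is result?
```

f(3, 9) = 3 * 3 * 3 * 3 * 3 * 3 * 3 * 3 * 3 = 19683

Answer: 19683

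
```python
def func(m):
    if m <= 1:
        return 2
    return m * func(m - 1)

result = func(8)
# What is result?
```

func(8) = 8 * 7 * 6 * 5 * 4 * 3 * 2 * 2 = 80640

Answer: 80640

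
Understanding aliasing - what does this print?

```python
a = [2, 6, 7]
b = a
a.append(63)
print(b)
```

Key concept: basic list aliasing.
Step by step:
`a = [2, 6, 7]` → a = [2, 6, 7]
`b = a` → b = [2, 6, 7] (same object as a)
`a.append(63)` → a = [2, 6, 7, 63] (same object as b); b = [2, 6, 7, 63] (same object as a)
`print(b)` → prints [2, 6, 7, 63]

Answer: [2, 6, 7, 63]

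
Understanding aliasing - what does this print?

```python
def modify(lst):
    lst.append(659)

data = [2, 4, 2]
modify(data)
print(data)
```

Key concept: function modifies passed list.
Step by step:
`data = [2, 4, 2]` → data = [2, 4, 2]
`modify(data)` → data = [2, 4, 2, 659]
`print(data)` → prints [2, 4, 2, 659]

Answer: [2, 4, 2, 659]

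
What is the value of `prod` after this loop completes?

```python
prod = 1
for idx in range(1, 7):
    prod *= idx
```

6! = 720
`prod` takes the values: 1 → 2 → 6 → 24 → 120 → 720

Answer: 720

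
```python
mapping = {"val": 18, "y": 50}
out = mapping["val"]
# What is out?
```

Trace:
`mapping = {"val": 18, "y": 50}` → mapping = {'val': 18, 'y': 50}
`out = mapping["val"]` → out = 18
So out = 18

Answer: 18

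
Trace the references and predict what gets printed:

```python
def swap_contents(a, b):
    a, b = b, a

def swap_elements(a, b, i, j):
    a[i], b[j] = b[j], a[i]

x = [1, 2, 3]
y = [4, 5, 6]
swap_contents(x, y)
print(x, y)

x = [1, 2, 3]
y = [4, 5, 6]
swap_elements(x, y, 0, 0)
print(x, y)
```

Key concept: parameter rebinding vs mutation.
Step by step:
`x = [1, 2, 3]` → x = [1, 2, 3]
`y = [4, 5, 6]` → y = [4, 5, 6]
`swap_contents(x, y)` → no visible change to tracked variables
`print(x, y)` → prints [1, 2, 3] [4, 5, 6]
`x = [1, 2, 3]` → x = [1, 2, 3]
`y = [4, 5, 6]` → y = [4, 5, 6]
`swap_elements(x, y, 0, 0)` → x = [4, 2, 3]; y = [1, 5, 6]
`print(x, y)` → prints [4, 2, 3] [1, 5, 6]

Answer:
[1, 2, 3] [4, 5, 6]
[4, 2, 3] [1, 5, 6]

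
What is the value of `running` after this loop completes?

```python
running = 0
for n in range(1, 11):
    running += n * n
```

Sum of squares 1² to 10² = 385
`running` takes the values: 0 → 1 → 5 → 14 → 30 → 55 → 91 → 140 → 204 → 285 → 385

Answer: 385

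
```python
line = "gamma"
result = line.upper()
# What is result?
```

Trace:
`line = "gamma"` → line = 'gamma'
`result = line.upper()` → result = 'GAMMA'
So result = 'GAMMA'

Answer: 'GAMMA'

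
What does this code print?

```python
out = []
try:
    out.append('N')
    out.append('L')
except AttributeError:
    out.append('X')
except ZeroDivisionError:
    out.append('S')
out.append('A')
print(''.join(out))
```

Execution trace: 'N' (try body) → 'L' (try body, no exception) → 'A' (after the try/except). Output: NLA

Answer: NLA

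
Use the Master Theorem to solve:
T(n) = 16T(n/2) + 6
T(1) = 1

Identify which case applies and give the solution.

a=16, b=2, f(n)=6. log_2(16) = 4. Since c=0 < 4, Case 1 applies: T(n) = Θ(n^log_b(a)) = O(n^4).

Answer: O(n^4) - Case 1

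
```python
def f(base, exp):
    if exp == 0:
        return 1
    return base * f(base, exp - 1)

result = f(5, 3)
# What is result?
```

f(5, 3) = 5 * 5 * 5 = 125

Answer: 125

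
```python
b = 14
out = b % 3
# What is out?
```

Trace:
`b = 14` → b = 14
`out = b % 3` → out = 2
So out = 2

Answer: 2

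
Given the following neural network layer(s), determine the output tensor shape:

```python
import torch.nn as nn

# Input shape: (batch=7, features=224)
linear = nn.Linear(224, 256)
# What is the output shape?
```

Input: (7, 224) -> Output: (7, 256)

Answer: (7, 256)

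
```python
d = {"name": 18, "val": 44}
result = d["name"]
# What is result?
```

Trace:
`d = {"name": 18, "val": 44}` → d = {'name': 18, 'val': 44}
`result = d["name"]` → result = 18
So result = 18

Answer: 18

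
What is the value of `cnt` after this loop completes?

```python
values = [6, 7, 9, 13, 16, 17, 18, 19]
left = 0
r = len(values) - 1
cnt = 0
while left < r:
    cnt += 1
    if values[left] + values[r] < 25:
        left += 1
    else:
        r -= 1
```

Steps to find pair summing to 25
`cnt` takes the values: 0 → 1 → 2 → 3 → 4 → 5 → 6 → 7

Answer: 7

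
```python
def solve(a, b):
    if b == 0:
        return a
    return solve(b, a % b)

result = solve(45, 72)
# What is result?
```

solve(45, 72) -> solve(72, 45) -> solve(45, 27) -> solve(27, 18) -> solve(18, 9) -> solve(9, 0) -> 9

Answer: 9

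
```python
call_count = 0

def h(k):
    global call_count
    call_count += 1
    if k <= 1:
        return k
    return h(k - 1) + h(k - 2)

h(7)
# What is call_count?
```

Calls(k) = 1 + Calls(k-1) + Calls(k-2); Calls(0)=Calls(1)=1. For k=7 this gives 41.

Answer: 41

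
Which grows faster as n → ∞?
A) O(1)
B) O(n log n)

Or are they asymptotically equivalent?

O(1) vs O(n log n): Higher order terms dominate.

Answer: B) O(n log n) grows faster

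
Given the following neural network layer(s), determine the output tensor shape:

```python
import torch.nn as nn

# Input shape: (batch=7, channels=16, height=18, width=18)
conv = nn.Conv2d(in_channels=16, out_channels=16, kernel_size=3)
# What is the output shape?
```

Input: (7, 16, 18, 18) -> Output: (7, 16, 16, 16)

Answer: (7, 16, 16, 16)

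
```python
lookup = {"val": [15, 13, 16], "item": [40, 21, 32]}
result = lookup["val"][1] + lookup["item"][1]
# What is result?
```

Trace:
`lookup = {"val": [15, 13, 16], "item": [40, 21, 32]}` → lookup = {'val': [15, 13, 16], 'item': [40, 21, 32]}
`result = lookup["val"][1] + lookup["item"][1]` → result = 34
So result = 34

Answer: 34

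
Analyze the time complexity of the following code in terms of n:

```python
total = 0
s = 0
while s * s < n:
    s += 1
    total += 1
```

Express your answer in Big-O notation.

Each loop level contributes: √n. Multiplying the contributions gives O(√n).

Answer: O(√n)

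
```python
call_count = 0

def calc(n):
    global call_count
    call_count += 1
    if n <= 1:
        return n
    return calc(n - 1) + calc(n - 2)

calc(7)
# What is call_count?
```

Calls(n) = 1 + Calls(n-1) + Calls(n-2); Calls(0)=Calls(1)=1. For n=7 this gives 41.

Answer: 41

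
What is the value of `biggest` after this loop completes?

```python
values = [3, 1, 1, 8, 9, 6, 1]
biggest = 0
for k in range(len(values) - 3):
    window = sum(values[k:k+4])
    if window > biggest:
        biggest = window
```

Max sum of 4-element window in [3, 1, 1, 8, 9, 6, 1]
`biggest` takes the values: 0 → 13 → 19 → 24

Answer: 24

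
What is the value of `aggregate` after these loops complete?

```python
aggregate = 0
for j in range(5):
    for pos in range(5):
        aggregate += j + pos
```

Sum of all j+pos for j,pos in 5x5
`aggregate` takes the values: 0 → 1 → 3 → 6 → 10 → 11 → 13 → 16 → 20 → 25 → 27 → 30 → 34 → 39 → 45 → 48 → 52 → 57 → 63 → 70 → 74 → 79 → 85 → 92 → 100

Answer: 100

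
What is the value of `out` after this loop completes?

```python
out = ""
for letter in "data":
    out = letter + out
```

Reverse 'data'
`out` takes the values: "" → "d" → "ad" → "tad" → "atad"

Answer: "atad"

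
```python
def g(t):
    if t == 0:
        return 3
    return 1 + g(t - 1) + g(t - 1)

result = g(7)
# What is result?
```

g(t) = 1 + 2·g(t-1), g(0)=3. Closed form: (3+1)·2^7 - 1 = 511.

Answer: 511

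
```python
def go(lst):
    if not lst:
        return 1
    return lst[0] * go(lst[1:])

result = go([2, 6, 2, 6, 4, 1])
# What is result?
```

Product over [2, 6, 2, 6, 4, 1] = 2 * 6 * 2 * 6 * 4 * 1 = 576

Answer: 576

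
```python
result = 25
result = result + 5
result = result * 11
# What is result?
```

Trace:
`result = 25` → result = 25
`result = result + 5` → result = 30
`result = result * 11` → result = 330
So result = 330

Answer: 330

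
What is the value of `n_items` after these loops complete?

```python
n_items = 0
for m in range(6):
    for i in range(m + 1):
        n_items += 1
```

Triangle: 1 + 2 + ... + 6
`n_items` takes the values: 0 → 1 → 2 → 3 → 4 → 5 → 6 → 7 → 8 → 9 → 10 → 11 → 12 → 13 → 14 → 15 → 16 → 17 → 18 → 19 → 20 → 21

Answer: 21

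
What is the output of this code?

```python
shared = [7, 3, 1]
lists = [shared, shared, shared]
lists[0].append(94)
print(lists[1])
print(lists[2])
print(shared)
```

Key concept: list of same reference.
Step by step:
`shared = [7, 3, 1]` → shared = [7, 3, 1]
`lists = [shared, shared, shared]` → lists = [[7, 3, 1], [7, 3, 1], [7, 3, 1]]
`lists[0].append(94)` → shared = [7, 3, 1, 94]; lists = [[7, 3, 1, 94], [7, 3, 1, 94], [7, 3, 1, 94]]
`print(lists[1])` → prints [7, 3, 1, 94]
`print(lists[2])` → prints [7, 3, 1, 94]
`print(shared)` → prints [7, 3, 1, 94]

Answer:
[7, 3, 1, 94]
[7, 3, 1, 94]
[7, 3, 1, 94]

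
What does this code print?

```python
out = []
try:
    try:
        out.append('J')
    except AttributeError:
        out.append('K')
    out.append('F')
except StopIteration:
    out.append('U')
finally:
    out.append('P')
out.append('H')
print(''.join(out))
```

Execution trace: 'J' (inner try body, no exception) → 'F' (try body, no exception) → 'P' (finally) → 'H' (after the try/except). Output: JFPH

Answer: JFPH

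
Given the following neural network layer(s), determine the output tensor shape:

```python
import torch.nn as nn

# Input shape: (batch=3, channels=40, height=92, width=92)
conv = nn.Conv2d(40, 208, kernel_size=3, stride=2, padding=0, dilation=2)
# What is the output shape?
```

Input: (3, 40, 92, 92) -> Output: (3, 208, 44, 44)

Answer: (3, 208, 44, 44)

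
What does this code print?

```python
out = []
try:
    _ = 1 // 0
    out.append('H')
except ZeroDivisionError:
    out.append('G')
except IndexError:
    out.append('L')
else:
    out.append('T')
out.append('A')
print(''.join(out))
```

Execution trace: 'G' (except ZeroDivisionError) → 'A' (after the try/except). Output: GA

Answer: GA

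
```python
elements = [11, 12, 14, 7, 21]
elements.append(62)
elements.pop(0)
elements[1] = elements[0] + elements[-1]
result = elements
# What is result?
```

Trace:
`elements = [11, 12, 14, 7, 21]` → elements = [11, 12, 14, 7, 21]
`elements.append(62)` → elements = [11, 12, 14, 7, 21, 62]
`elements.pop(0)` → elements = [12, 14, 7, 21, 62]
`elements[1] = elements[0] + elements[-1]` → elements = [12, 74, 7, 21, 62]
`result = elements` → result = [12, 74, 7, 21, 62]
So result = [12, 74, 7, 21, 62]

Answer: [12, 74, 7, 21, 62]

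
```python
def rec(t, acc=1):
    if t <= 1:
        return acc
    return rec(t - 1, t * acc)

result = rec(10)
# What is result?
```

Accumulator trace (n, acc): (10, 1) -> (9, 10) -> (8, 90) -> (7, 720) -> (6, 5040) -> (5, 30240) -> (4, 151200) -> (3, 604800) -> (2, 1814400) -> (1, 3628800) -> return 3628800

Answer: 3628800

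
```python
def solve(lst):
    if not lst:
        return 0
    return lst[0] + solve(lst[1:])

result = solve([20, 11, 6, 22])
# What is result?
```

20 + 11 + 6 + 22 + 0 = 59

Answer: 59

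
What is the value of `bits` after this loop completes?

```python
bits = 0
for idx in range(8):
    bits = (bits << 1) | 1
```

Build 8 consecutive 1-bits: 0b11111111
`bits` takes the values: 0 → 1 → 3 → 7 → 15 → 31 → 63 → 127 → 255

Answer: 255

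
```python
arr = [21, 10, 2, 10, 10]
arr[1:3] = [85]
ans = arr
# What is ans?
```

Trace:
`arr = [21, 10, 2, 10, 10]` → arr = [21, 10, 2, 10, 10]
`arr[1:3] = [85]` → arr = [21, 85, 10, 10]
`ans = arr` → ans = [21, 85, 10, 10]
So ans = [21, 85, 10, 10]

Answer: [21, 85, 10, 10]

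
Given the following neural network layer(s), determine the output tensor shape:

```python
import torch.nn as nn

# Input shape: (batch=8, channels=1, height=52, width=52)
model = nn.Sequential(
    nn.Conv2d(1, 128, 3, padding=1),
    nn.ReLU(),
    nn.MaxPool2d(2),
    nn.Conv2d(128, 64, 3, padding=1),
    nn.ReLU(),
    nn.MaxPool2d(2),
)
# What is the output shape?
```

Input: (8, 1, 52, 52) -> after first Conv2d: (8, 128, 52, 52) -> after first MaxPool2d: (8, 128, 26, 26) -> after second Conv2d: (8, 64, 26, 26) -> Output: (8, 64, 13, 13)

Answer: (8, 64, 13, 13)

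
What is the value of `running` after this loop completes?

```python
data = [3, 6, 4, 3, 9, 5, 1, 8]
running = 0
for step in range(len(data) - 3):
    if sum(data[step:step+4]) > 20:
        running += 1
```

Count windows with sum > 20
`running` takes the values: 0 → 1 → 2 → 3

Answer: 3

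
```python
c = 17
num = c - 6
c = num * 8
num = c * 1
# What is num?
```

Trace:
`c = 17` → c = 17
`num = c - 6` → num = 11
`c = num * 8` → c = 88
`num = c * 1` → num = 88
So num = 88

Answer: 88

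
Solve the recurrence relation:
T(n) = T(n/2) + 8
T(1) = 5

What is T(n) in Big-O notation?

Each step divides n by 2 and adds 8. After log_2(n) steps we reach T(1)=5. So T(n) = 8·log_2(n) + 5 = O(log n).

Answer: O(log n)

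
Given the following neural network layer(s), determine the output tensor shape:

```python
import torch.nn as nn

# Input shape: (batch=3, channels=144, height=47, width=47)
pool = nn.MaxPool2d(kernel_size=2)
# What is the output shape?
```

Input: (3, 144, 47, 47) -> Output: (3, 144, 23, 23)

Answer: (3, 144, 23, 23)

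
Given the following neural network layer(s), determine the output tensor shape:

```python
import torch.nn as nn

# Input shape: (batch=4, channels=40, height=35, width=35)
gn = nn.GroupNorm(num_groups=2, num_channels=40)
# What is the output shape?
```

Input: (4, 40, 35, 35) -> Output: (4, 40, 35, 35)

Answer: (4, 40, 35, 35)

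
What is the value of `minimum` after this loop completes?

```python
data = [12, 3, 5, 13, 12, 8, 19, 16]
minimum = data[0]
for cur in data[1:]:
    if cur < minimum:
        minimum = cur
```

Minimum of [12, 3, 5, 13, 12, 8, 19, 16]
`minimum` takes the values: 12 → 3

Answer: 3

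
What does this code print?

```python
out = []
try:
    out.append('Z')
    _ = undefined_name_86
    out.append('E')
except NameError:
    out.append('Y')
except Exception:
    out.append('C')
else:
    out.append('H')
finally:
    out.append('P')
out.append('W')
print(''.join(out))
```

Execution trace: 'Z' (try body) → 'Y' (except NameError) → 'P' (finally) → 'W' (after the try/except). Output: ZYPW

Answer: ZYPW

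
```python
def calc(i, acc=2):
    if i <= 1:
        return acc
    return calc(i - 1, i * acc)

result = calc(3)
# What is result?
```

Accumulator trace (n, acc): (3, 2) -> (2, 6) -> (1, 12) -> return 12

Answer: 12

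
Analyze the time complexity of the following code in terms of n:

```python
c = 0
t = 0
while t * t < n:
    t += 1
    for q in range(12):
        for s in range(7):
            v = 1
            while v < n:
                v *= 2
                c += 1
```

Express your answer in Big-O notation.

Each loop level contributes: √n × 1 × 1 × log n. Multiplying the contributions gives O(√n log n).

Answer: O(√n log n)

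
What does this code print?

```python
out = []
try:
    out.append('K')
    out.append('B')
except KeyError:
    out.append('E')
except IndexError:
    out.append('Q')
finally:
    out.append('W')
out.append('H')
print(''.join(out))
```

Execution trace: 'K' (try body) → 'B' (try body, no exception) → 'W' (finally) → 'H' (after the try/except). Output: KBWH

Answer: KBWH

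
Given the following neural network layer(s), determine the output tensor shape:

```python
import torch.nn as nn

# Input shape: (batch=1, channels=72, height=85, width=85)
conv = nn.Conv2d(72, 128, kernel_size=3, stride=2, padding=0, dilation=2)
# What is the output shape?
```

Input: (1, 72, 85, 85) -> Output: (1, 128, 41, 41)

Answer: (1, 128, 41, 41)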